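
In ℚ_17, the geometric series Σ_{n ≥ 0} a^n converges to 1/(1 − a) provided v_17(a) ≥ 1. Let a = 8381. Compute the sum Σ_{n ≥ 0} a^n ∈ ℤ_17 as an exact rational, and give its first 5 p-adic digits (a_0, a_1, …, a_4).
Σ a^n = 1/(1 − a) = -1/8380;  first 5 digits = (1, 0, 12, 1, 8)

v_17(a) = 2 ≥ 1, so the series converges in ℤ_17 to 1/(1 − a) = 1/(1 − 8381) = -1/8380. Expand this rational in ℤ_17: compute digits iteratively via d_i = x_i mod 17, x_{i+1} = (x_i − d_i)/17. The first 5 digits are (1, 0, 12, 1, 8).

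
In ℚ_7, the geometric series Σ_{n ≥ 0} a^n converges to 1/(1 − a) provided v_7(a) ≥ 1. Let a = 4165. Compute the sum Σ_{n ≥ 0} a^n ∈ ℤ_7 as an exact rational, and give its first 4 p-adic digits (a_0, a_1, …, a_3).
Σ a^n = 1/(1 − a) = -1/4164;  first 4 digits = (1, 0, 1, 5)

v_7(a) = 2 ≥ 1, so the series converges in ℤ_7 to 1/(1 − a) = 1/(1 − 4165) = -1/4164. Expand this rational in ℤ_7: compute digits iteratively via d_i = x_i mod 7, x_{i+1} = (x_i − d_i)/7. The first 4 digits are (1, 0, 1, 5).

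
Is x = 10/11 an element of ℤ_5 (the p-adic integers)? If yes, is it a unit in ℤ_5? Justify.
x ∈ ℤ_5 but not a unit; v_5(x) = 1 > 0

ℤ_5 = {x ∈ ℚ_5 : v_5(x) ≥ 0} and ℤ_5^× = {x ∈ ℤ_5 : v_5(x) = 0}. Here v_5(10/11) = v_5(num) − v_5(den) = 1; compare against these criteria.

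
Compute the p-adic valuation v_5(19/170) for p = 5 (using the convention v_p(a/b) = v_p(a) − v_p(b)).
v_5(19/170) = -1

Factor powers of 5 from the numerator and denominator of the reduced fraction: 19 = 5^0 · 19 and 170 = 5^1 · 34. Apply v_p(a/b) = v_p(a) − v_p(b): v_5(19/170) = 0 − 1 = -1.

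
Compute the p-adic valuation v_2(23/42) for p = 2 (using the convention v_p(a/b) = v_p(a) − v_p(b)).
v_2(23/42) = -1

Factor powers of 2 from the numerator and denominator of the reduced fraction: 23 = 2^0 · 23 and 42 = 2^1 · 21. Apply v_p(a/b) = v_p(a) − v_p(b): v_2(23/42) = 0 − 1 = -1.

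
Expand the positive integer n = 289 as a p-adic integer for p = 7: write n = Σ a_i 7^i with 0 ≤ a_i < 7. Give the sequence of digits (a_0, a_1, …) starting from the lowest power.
(a_0, a_1, …) = (2, 6, 5)

Repeated division by 7 gives the digits low-to-high: 289 = 2 + 6·7^1 + 5·7^2. Digit sequence: (2, 6, 5).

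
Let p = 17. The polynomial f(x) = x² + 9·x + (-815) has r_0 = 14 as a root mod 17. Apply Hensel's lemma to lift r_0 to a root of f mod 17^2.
r_1 = 82 (mod 289)

Hensel: r_{i+1} = r_i − f(r_i)·(f′(r_i))^{-1} mod 17^{i+2}, f′(x) = 2x + 9. Iterate:
  r_0 = 14 (mod 17)
  r_1 = 82 (mod 289)
Final: r = 82 satisfies f(r) ≡ 0 mod 17^2.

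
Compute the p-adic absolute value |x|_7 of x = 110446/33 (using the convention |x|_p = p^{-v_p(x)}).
|110446/33|_7 = 1/2401

Step 1 — compute v_7(x) by factoring powers of 7 out of the numerator and denominator: v_7(110446/33) = 4. Step 2 — apply |x|_p = p^{-v_p(x)} = 7^{-4} = 1/2401.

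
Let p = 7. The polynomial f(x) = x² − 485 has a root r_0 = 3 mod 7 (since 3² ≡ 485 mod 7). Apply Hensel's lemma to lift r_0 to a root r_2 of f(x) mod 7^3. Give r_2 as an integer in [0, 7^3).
r_2 = 164 (mod 343)

Hensel's recurrence: r_{i+1} = r_i − f(r_i)·(f′(r_i))^{-1} mod 7^{i+2}, with f′(x) = 2x. Iterate:
  r_0 = 3 (mod 7)
  r_1 = 17 (mod 49)
  r_2 = 164 (mod 343)
Final: r_2 = 164, and one checks f(r_2) ≡ 0 mod 7^3.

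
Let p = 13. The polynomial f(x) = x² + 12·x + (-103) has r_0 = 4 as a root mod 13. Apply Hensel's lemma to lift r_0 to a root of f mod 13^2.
r_1 = 82 (mod 169)

Hensel: r_{i+1} = r_i − f(r_i)·(f′(r_i))^{-1} mod 13^{i+2}, f′(x) = 2x + 12. Iterate:
  r_0 = 4 (mod 13)
  r_1 = 82 (mod 169)
Final: r = 82 satisfies f(r) ≡ 0 mod 13^2.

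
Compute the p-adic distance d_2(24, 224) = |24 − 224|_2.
d_2(24, 224) = 1/8

Step 1 — x − y = 24 − 224 = -200. Step 2 — v_2(-200) = 3 (factor: -200 = −(2^3 · 25); the sign does not affect v_p). Step 3 — |x − y|_2 = 2^{-3} = 1/8.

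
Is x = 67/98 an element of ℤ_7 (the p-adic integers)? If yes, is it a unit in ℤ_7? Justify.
x ∉ ℤ_7 (v_7(x) = -2 < 0)

ℤ_7 = {x ∈ ℚ_7 : v_7(x) ≥ 0} and ℤ_7^× = {x ∈ ℤ_7 : v_7(x) = 0}. Here v_7(67/98) = v_7(num) − v_7(den) = -2; compare against these criteria.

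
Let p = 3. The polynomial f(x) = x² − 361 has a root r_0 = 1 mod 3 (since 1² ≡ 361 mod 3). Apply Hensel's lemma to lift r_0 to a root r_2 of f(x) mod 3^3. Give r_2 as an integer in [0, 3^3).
r_2 = 19 (mod 27)

Hensel's recurrence: r_{i+1} = r_i − f(r_i)·(f′(r_i))^{-1} mod 3^{i+2}, with f′(x) = 2x. Iterate:
  r_0 = 1 (mod 3)
  r_1 = 1 (mod 9)
  r_2 = 19 (mod 27)
Final: r_2 = 19, and one checks f(r_2) ≡ 0 mod 3^3.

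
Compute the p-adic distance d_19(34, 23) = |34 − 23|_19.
d_19(34, 23) = 1

Step 1 — x − y = 34 − 23 = 11. Step 2 — v_19(11) = 0 (factor: 11 = (19^0 · 11); the sign does not affect v_p). Step 3 — |x − y|_19 = 19^{0} = 1.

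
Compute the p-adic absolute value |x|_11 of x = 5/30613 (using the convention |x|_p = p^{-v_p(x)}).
|5/30613|_11 = 1331

Step 1 — compute v_11(x) by factoring powers of 11 out of the numerator and denominator: v_11(5/30613) = -3. Step 2 — apply |x|_p = p^{-v_p(x)} = 11^{3} = 1331.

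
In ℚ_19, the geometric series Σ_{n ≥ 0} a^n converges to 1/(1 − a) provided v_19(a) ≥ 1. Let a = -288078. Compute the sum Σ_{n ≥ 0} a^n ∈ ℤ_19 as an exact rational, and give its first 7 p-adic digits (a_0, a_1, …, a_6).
Σ a^n = 1/(1 − a) = 1/288079;  first 7 digits = (1, 0, 0, 15, 16, 18, 15)

v_19(a) = 3 ≥ 1, so the series converges in ℤ_19 to 1/(1 − a) = 1/(1 − (-288078)) = 1/288079. Expand this rational in ℤ_19: compute digits iteratively via d_i = x_i mod 19, x_{i+1} = (x_i − d_i)/19. The first 7 digits are (1, 0, 0, 15, 16, 18, 15).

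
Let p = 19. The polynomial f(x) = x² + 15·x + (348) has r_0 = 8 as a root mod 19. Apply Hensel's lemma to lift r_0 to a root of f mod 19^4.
r_3 = 74811 (mod 130321)

Hensel: r_{i+1} = r_i − f(r_i)·(f′(r_i))^{-1} mod 19^{i+2}, f′(x) = 2x + 15. Iterate:
  r_0 = 8 (mod 19)
  r_1 = 84 (mod 361)
  r_2 = 6221 (mod 6859)
  r_3 = 74811 (mod 130321)
Final: r = 74811 satisfies f(r) ≡ 0 mod 19^4.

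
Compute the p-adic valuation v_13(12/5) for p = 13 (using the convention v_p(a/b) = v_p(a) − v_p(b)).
v_13(12/5) = 0

Factor powers of 13 from the numerator and denominator of the reduced fraction: 12 = 13^0 · 12 and 5 = 13^0 · 5. Apply v_p(a/b) = v_p(a) − v_p(b): v_13(12/5) = 0 − 0 = 0.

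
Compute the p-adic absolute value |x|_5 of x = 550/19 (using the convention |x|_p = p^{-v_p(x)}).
|550/19|_5 = 1/25

Step 1 — compute v_5(x) by factoring powers of 5 out of the numerator and denominator: v_5(550/19) = 2. Step 2 — apply |x|_p = p^{-v_p(x)} = 5^{-2} = 1/25.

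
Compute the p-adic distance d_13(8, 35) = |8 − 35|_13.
d_13(8, 35) = 1

Step 1 — x − y = 8 − 35 = -27. Step 2 — v_13(-27) = 0 (factor: -27 = −(13^0 · 27); the sign does not affect v_p). Step 3 — |x − y|_13 = 13^{0} = 1.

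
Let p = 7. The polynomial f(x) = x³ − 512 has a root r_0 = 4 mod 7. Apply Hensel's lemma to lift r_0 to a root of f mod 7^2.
r_1 = 46 (mod 49)

Hensel: r_{i+1} = r_i − f(r_i)/f′(r_i) mod 7^{i+2}, where f′(x) = 3x². Iterate:
  r_0 = 4 (mod 7)
  r_1 = 46 (mod 49)
Final: r = 46 with f(r) ≡ 0 mod 7^2.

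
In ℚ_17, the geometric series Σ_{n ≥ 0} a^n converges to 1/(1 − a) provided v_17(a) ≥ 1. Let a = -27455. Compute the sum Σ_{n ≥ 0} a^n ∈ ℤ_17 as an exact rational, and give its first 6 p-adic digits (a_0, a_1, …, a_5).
Σ a^n = 1/(1 − a) = 1/27456;  first 6 digits = (1, 0, 7, 11, 14, 3)

v_17(a) = 2 ≥ 1, so the series converges in ℤ_17 to 1/(1 − a) = 1/(1 − (-27455)) = 1/27456. Expand this rational in ℤ_17: compute digits iteratively via d_i = x_i mod 17, x_{i+1} = (x_i − d_i)/17. The first 6 digits are (1, 0, 7, 11, 14, 3).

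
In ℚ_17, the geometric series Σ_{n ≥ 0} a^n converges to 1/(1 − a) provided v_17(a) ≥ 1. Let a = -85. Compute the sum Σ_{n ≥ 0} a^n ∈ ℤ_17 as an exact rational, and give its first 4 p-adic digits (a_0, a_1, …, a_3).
Σ a^n = 1/(1 − a) = 1/86;  first 4 digits = (1, 12, 7, 12)

v_17(a) = 1 ≥ 1, so the series converges in ℤ_17 to 1/(1 − a) = 1/(1 − (-85)) = 1/86. Expand this rational in ℤ_17: compute digits iteratively via d_i = x_i mod 17, x_{i+1} = (x_i − d_i)/17. The first 4 digits are (1, 12, 7, 12).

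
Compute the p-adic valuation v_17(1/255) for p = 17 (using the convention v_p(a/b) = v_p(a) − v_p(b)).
v_17(1/255) = -1

Factor powers of 17 from the numerator and denominator of the reduced fraction: 1 = 17^0 · 1 and 255 = 17^1 · 15. Apply v_p(a/b) = v_p(a) − v_p(b): v_17(1/255) = 0 − 1 = -1.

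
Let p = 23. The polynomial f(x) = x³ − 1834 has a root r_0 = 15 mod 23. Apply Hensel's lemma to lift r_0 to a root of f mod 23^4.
r_3 = 150389 (mod 279841)

Hensel: r_{i+1} = r_i − f(r_i)/f′(r_i) mod 23^{i+2}, where f′(x) = 3x². Iterate:
  r_0 = 15 (mod 23)
  r_1 = 153 (mod 529)
  r_2 = 4385 (mod 12167)
  r_3 = 150389 (mod 279841)
Final: r = 150389 with f(r) ≡ 0 mod 23^4.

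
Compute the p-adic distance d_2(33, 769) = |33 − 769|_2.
d_2(33, 769) = 1/32

Step 1 — x − y = 33 − 769 = -736. Step 2 — v_2(-736) = 5 (factor: -736 = −(2^5 · 23); the sign does not affect v_p). Step 3 — |x − y|_2 = 2^{-5} = 1/32.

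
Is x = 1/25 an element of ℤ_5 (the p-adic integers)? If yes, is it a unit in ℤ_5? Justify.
x ∉ ℤ_5 (v_5(x) = -2 < 0)

ℤ_5 = {x ∈ ℚ_5 : v_5(x) ≥ 0} and ℤ_5^× = {x ∈ ℤ_5 : v_5(x) = 0}. Here v_5(1/25) = v_5(num) − v_5(den) = -2; compare against these criteria.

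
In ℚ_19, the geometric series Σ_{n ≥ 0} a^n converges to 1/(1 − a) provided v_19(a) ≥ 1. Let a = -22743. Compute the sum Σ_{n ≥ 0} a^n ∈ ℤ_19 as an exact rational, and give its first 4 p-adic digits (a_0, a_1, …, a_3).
Σ a^n = 1/(1 − a) = 1/22744;  first 4 digits = (1, 0, 13, 15)

v_19(a) = 2 ≥ 1, so the series converges in ℤ_19 to 1/(1 − a) = 1/(1 − (-22743)) = 1/22744. Expand this rational in ℤ_19: compute digits iteratively via d_i = x_i mod 19, x_{i+1} = (x_i − d_i)/19. The first 4 digits are (1, 0, 13, 15).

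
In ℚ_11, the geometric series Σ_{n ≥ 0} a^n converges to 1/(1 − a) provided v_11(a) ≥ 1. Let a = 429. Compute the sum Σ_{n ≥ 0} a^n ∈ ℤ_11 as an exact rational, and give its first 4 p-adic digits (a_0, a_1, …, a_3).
Σ a^n = 1/(1 − a) = -1/428;  first 4 digits = (1, 6, 6, 2)

v_11(a) = 1 ≥ 1, so the series converges in ℤ_11 to 1/(1 − a) = 1/(1 − 429) = -1/428. Expand this rational in ℤ_11: compute digits iteratively via d_i = x_i mod 11, x_{i+1} = (x_i − d_i)/11. The first 4 digits are (1, 6, 6, 2).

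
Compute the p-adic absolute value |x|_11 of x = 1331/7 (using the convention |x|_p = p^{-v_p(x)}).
|1331/7|_11 = 1/1331

Step 1 — compute v_11(x) by factoring powers of 11 out of the numerator and denominator: v_11(1331/7) = 3. Step 2 — apply |x|_p = p^{-v_p(x)} = 11^{-3} = 1/1331.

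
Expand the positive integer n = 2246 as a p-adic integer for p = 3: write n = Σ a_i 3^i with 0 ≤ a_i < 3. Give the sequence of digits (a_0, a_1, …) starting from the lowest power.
(a_0, a_1, …) = (2, 1, 0, 2, 0, 0, 0, 1)

Repeated division by 3 gives the digits low-to-high: 2246 = 2 + 1·3^1 + 2·3^3 + 1·3^7. Digit sequence: (2, 1, 0, 2, 0, 0, 0, 1).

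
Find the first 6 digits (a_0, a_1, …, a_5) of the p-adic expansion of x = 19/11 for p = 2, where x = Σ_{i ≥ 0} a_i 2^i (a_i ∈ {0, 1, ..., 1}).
(a_0, …, a_5) = (1, 0, 0, 1, 1, 0)

v_2(19/11) = 0 (numerator and denominator both coprime to 2), so x ∈ ℤ_2^×. Compute digits iteratively via a_i = x_i mod 2, x_{i+1} = (x_i − a_i)/2, with x_0 = x:
  x_0 = 19/11;  a_0 = 1;  x_1 = (x_0 − 1)/2 = 4/11
  x_1 = 4/11;  a_1 = 0;  x_2 = (x_1 − 0)/2 = 2/11
  x_2 = 2/11;  a_2 = 0;  x_3 = (x_2 − 0)/2 = 1/11
  x_3 = 1/11;  a_3 = 1;  x_4 = (x_3 − 1)/2 = -5/11
  x_4 = -5/11;  a_4 = 1;  x_5 = (x_4 − 1)/2 = -8/11
  x_5 = -8/11;  a_5 = 0;  x_6 = (x_5 − 0)/2 = -4/11
Digits: (1, 0, 0, 1, 1, 0).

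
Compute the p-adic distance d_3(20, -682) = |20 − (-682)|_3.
d_3(20, -682) = 1/27

Step 1 — x − y = 20 − (-682) = 702. Step 2 — v_3(702) = 3 (factor: 702 = (3^3 · 26); the sign does not affect v_p). Step 3 — |x − y|_3 = 3^{-3} = 1/27.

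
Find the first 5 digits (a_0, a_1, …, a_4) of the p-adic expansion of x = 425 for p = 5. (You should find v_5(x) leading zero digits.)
(a_0, …, a_4) = (0, 0, 2, 3, 0)

v_5(425) = 2, so a_0 = ... = a_1 = 0. Factor out: x = 5^2 · u with u = 17 a unit in ℤ_5. Expand u iteratively via a_{v+i} = u_i mod 5, u_{i+1} = (u_i − a_{v+i})/5:
  u_0 = 17;  a_2 = 2;  u_1 = (u_0 − 2)/5 = 3
  u_1 = 3;  a_3 = 3;  u_2 = (u_1 − 3)/5 = 0
  u_2 = 0;  a_4 = 0;  u_3 = (u_2 − 0)/5 = 0
Digits: (0, 0, 2, 3, 0).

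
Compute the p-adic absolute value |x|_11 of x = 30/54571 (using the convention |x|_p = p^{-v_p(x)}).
|30/54571|_11 = 1331

Step 1 — compute v_11(x) by factoring powers of 11 out of the numerator and denominator: v_11(30/54571) = -3. Step 2 — apply |x|_p = p^{-v_p(x)} = 11^{3} = 1331.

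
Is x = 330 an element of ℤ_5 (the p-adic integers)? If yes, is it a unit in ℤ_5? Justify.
x ∈ ℤ_5 but not a unit; v_5(x) = 1 > 0

ℤ_5 = {x ∈ ℚ_5 : v_5(x) ≥ 0} and ℤ_5^× = {x ∈ ℤ_5 : v_5(x) = 0}. Here v_5(330) = v_5(num) − v_5(den) = 1; compare against these criteria.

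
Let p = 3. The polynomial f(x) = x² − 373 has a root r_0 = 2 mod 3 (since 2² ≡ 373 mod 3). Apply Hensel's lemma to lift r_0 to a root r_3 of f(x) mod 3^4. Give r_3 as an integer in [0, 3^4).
r_3 = 74 (mod 81)

Hensel's recurrence: r_{i+1} = r_i − f(r_i)·(f′(r_i))^{-1} mod 3^{i+2}, with f′(x) = 2x. Iterate:
  r_0 = 2 (mod 3)
  r_1 = 2 (mod 9)
  r_2 = 20 (mod 27)
  r_3 = 74 (mod 81)
Final: r_3 = 74, and one checks f(r_3) ≡ 0 mod 3^4.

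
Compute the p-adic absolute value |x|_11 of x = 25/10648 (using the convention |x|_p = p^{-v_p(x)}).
|25/10648|_11 = 1331

Step 1 — compute v_11(x) by factoring powers of 11 out of the numerator and denominator: v_11(25/10648) = -3. Step 2 — apply |x|_p = p^{-v_p(x)} = 11^{3} = 1331.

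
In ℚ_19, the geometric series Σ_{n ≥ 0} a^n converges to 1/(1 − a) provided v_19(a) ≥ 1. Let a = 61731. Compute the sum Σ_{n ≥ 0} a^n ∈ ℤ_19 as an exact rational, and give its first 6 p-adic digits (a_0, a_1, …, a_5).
Σ a^n = 1/(1 − a) = -1/61730;  first 6 digits = (1, 0, 0, 9, 0, 0)

v_19(a) = 3 ≥ 1, so the series converges in ℤ_19 to 1/(1 − a) = 1/(1 − 61731) = -1/61730. Expand this rational in ℤ_19: compute digits iteratively via d_i = x_i mod 19, x_{i+1} = (x_i − d_i)/19. The first 6 digits are (1, 0, 0, 9, 0, 0).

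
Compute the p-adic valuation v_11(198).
v_11(198) = 1

v_11(n) is the largest exponent k such that 11^k divides n. Factor out: 198 = 11^1 · 18. (Sign doesn't affect v_p.) So v_11(198) = 1.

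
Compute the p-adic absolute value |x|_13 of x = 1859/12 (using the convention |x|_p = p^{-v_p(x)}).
|1859/12|_13 = 1/169

Step 1 — compute v_13(x) by factoring powers of 13 out of the numerator and denominator: v_13(1859/12) = 2. Step 2 — apply |x|_p = p^{-v_p(x)} = 13^{-2} = 1/169.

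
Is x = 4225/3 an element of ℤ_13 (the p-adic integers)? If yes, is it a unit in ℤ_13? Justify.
x ∈ ℤ_13 but not a unit; v_13(x) = 2 > 0

ℤ_13 = {x ∈ ℚ_13 : v_13(x) ≥ 0} and ℤ_13^× = {x ∈ ℤ_13 : v_13(x) = 0}. Here v_13(4225/3) = v_13(num) − v_13(den) = 2; compare against these criteria.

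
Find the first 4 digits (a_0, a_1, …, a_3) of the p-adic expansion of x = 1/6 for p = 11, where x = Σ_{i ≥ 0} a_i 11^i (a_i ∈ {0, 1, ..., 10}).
(a_0, …, a_3) = (2, 9, 1, 9)

v_11(1/6) = 0 (numerator and denominator both coprime to 11), so x ∈ ℤ_11^×. Compute digits iteratively via a_i = x_i mod 11, x_{i+1} = (x_i − a_i)/11, with x_0 = x:
  x_0 = 1/6;  a_0 = 2;  x_1 = (x_0 − 2)/11 = -1/6
  x_1 = -1/6;  a_1 = 9;  x_2 = (x_1 − 9)/11 = -5/6
  x_2 = -5/6;  a_2 = 1;  x_3 = (x_2 − 1)/11 = -1/6
  x_3 = -1/6;  a_3 = 9;  x_4 = (x_3 − 9)/11 = -5/6
Digits: (2, 9, 1, 9).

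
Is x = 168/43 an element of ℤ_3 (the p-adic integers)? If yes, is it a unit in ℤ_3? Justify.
x ∈ ℤ_3 but not a unit; v_3(x) = 1 > 0

ℤ_3 = {x ∈ ℚ_3 : v_3(x) ≥ 0} and ℤ_3^× = {x ∈ ℤ_3 : v_3(x) = 0}. Here v_3(168/43) = v_3(num) − v_3(den) = 1; compare against these criteria.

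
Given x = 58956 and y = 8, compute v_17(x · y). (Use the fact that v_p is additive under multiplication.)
v_17(471648) = 3

v_p(x) = 3 (factor: 58956 = 17^3 · 12); v_p(y) = 0 (factor: 8 = 17^0 · 8). Additivity: v_p(xy) = v_p(x) + v_p(y) = 3 + 0 = 3. (Direct check: xy = 471648 = 17^3 · (96).)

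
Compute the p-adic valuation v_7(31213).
v_7(31213) = 4

v_7(n) is the largest exponent k such that 7^k divides n. Factor out: 31213 = 7^4 · 13. (Sign doesn't affect v_p.) So v_7(31213) = 4.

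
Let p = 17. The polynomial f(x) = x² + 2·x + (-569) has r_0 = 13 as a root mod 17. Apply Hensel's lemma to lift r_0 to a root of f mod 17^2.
r_1 = 47 (mod 289)

Hensel: r_{i+1} = r_i − f(r_i)·(f′(r_i))^{-1} mod 17^{i+2}, f′(x) = 2x + 2. Iterate:
  r_0 = 13 (mod 17)
  r_1 = 47 (mod 289)
Final: r = 47 satisfies f(r) ≡ 0 mod 17^2.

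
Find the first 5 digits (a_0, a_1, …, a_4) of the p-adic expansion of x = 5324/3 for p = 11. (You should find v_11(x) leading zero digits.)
(a_0, …, a_4) = (0, 0, 0, 5, 7)

v_11(5324/3) = 3, so a_0 = ... = a_2 = 0. Factor out: x = 11^3 · u with u = 4/3 a unit in ℤ_11. Expand u iteratively via a_{v+i} = u_i mod 11, u_{i+1} = (u_i − a_{v+i})/11:
  u_0 = 4/3;  a_3 = 5;  u_1 = (u_0 − 5)/11 = -1/3
  u_1 = -1/3;  a_4 = 7;  u_2 = (u_1 − 7)/11 = -2/3
Digits: (0, 0, 0, 5, 7).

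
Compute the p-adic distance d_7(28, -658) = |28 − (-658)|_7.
d_7(28, -658) = 1/343

Step 1 — x − y = 28 − (-658) = 686. Step 2 — v_7(686) = 3 (factor: 686 = (7^3 · 2); the sign does not affect v_p). Step 3 — |x − y|_7 = 7^{-3} = 1/343.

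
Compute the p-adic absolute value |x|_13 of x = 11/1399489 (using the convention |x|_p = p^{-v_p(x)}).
|11/1399489|_13 = 28561

Step 1 — compute v_13(x) by factoring powers of 13 out of the numerator and denominator: v_13(11/1399489) = -4. Step 2 — apply |x|_p = p^{-v_p(x)} = 13^{4} = 28561.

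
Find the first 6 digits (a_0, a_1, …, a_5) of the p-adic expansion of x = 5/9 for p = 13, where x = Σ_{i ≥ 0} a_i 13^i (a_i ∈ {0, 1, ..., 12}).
(a_0, …, a_5) = (2, 10, 5, 1, 10, 5)

v_13(5/9) = 0 (numerator and denominator both coprime to 13), so x ∈ ℤ_13^×. Compute digits iteratively via a_i = x_i mod 13, x_{i+1} = (x_i − a_i)/13, with x_0 = x:
  x_0 = 5/9;  a_0 = 2;  x_1 = (x_0 − 2)/13 = -1/9
  x_1 = -1/9;  a_1 = 10;  x_2 = (x_1 − 10)/13 = -7/9
  x_2 = -7/9;  a_2 = 5;  x_3 = (x_2 − 5)/13 = -4/9
  x_3 = -4/9;  a_3 = 1;  x_4 = (x_3 − 1)/13 = -1/9
  x_4 = -1/9;  a_4 = 10;  x_5 = (x_4 − 10)/13 = -7/9
  x_5 = -7/9;  a_5 = 5;  x_6 = (x_5 − 5)/13 = -4/9
Digits: (2, 10, 5, 1, 10, 5).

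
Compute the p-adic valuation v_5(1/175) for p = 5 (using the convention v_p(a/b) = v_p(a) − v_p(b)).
v_5(1/175) = -2

Factor powers of 5 from the numerator and denominator of the reduced fraction: 1 = 5^0 · 1 and 175 = 5^2 · 7. Apply v_p(a/b) = v_p(a) − v_p(b): v_5(1/175) = 0 − 2 = -2.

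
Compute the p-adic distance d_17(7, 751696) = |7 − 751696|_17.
d_17(7, 751696) = 1/83521

Step 1 — x − y = 7 − 751696 = -751689. Step 2 — v_17(-751689) = 4 (factor: -751689 = −(17^4 · 9); the sign does not affect v_p). Step 3 — |x − y|_17 = 17^{-4} = 1/83521.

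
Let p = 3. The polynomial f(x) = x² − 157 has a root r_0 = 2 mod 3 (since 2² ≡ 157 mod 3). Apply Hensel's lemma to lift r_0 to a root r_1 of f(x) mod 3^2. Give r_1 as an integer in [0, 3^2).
r_1 = 2 (mod 9)

Hensel's recurrence: r_{i+1} = r_i − f(r_i)·(f′(r_i))^{-1} mod 3^{i+2}, with f′(x) = 2x. Iterate:
  r_0 = 2 (mod 3)
  r_1 = 2 (mod 9)
Final: r_1 = 2, and one checks f(r_1) ≡ 0 mod 3^2.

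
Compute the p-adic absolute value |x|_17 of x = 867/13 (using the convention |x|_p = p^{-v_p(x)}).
|867/13|_17 = 1/289

Step 1 — compute v_17(x) by factoring powers of 17 out of the numerator and denominator: v_17(867/13) = 2. Step 2 — apply |x|_p = p^{-v_p(x)} = 17^{-2} = 1/289.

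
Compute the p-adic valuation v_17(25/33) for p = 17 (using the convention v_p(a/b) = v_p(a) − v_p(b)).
v_17(25/33) = 0

Factor powers of 17 from the numerator and denominator of the reduced fraction: 25 = 17^0 · 25 and 33 = 17^0 · 33. Apply v_p(a/b) = v_p(a) − v_p(b): v_17(25/33) = 0 − 0 = 0.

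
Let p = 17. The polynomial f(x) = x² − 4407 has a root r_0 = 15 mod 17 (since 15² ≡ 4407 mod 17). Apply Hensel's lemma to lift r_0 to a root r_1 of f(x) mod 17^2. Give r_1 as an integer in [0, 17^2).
r_1 = 270 (mod 289)

Hensel's recurrence: r_{i+1} = r_i − f(r_i)·(f′(r_i))^{-1} mod 17^{i+2}, with f′(x) = 2x. Iterate:
  r_0 = 15 (mod 17)
  r_1 = 270 (mod 289)
Final: r_1 = 270, and one checks f(r_1) ≡ 0 mod 17^2.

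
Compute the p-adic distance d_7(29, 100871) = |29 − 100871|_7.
d_7(29, 100871) = 1/16807

Step 1 — x − y = 29 − 100871 = -100842. Step 2 — v_7(-100842) = 5 (factor: -100842 = −(7^5 · 6); the sign does not affect v_p). Step 3 — |x − y|_7 = 7^{-5} = 1/16807.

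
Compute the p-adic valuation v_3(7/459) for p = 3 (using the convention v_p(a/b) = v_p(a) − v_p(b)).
v_3(7/459) = -3

Factor powers of 3 from the numerator and denominator of the reduced fraction: 7 = 3^0 · 7 and 459 = 3^3 · 17. Apply v_p(a/b) = v_p(a) − v_p(b): v_3(7/459) = 0 − 3 = -3.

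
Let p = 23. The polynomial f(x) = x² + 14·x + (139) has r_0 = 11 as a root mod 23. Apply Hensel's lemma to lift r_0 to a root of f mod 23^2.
r_1 = 264 (mod 529)

Hensel: r_{i+1} = r_i − f(r_i)·(f′(r_i))^{-1} mod 23^{i+2}, f′(x) = 2x + 14. Iterate:
  r_0 = 11 (mod 23)
  r_1 = 264 (mod 529)
Final: r = 264 satisfies f(r) ≡ 0 mod 23^2.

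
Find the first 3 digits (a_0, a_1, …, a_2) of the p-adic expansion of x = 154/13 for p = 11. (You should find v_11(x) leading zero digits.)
(a_0, …, a_2) = (0, 7, 2)

v_11(154/13) = 1, so a_0 = ... = a_0 = 0. Factor out: x = 11^1 · u with u = 14/13 a unit in ℤ_11. Expand u iteratively via a_{v+i} = u_i mod 11, u_{i+1} = (u_i − a_{v+i})/11:
  u_0 = 14/13;  a_1 = 7;  u_1 = (u_0 − 7)/11 = -7/13
  u_1 = -7/13;  a_2 = 2;  u_2 = (u_1 − 2)/11 = -3/13
Digits: (0, 7, 2).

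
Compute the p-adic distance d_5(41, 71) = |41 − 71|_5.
d_5(41, 71) = 1/5

Step 1 — x − y = 41 − 71 = -30. Step 2 — v_5(-30) = 1 (factor: -30 = −(5^1 · 6); the sign does not affect v_p). Step 3 — |x − y|_5 = 5^{-1} = 1/5.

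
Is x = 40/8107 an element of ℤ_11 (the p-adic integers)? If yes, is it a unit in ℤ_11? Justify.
x ∉ ℤ_11 (v_11(x) = -2 < 0)

ℤ_11 = {x ∈ ℚ_11 : v_11(x) ≥ 0} and ℤ_11^× = {x ∈ ℤ_11 : v_11(x) = 0}. Here v_11(40/8107) = v_11(num) − v_11(den) = -2; compare against these criteria.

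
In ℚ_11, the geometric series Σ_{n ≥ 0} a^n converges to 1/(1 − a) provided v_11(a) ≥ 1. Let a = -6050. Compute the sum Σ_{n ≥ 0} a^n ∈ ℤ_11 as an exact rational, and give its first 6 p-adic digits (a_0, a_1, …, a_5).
Σ a^n = 1/(1 − a) = 1/6051;  first 6 digits = (1, 0, 5, 6, 2, 7)

v_11(a) = 2 ≥ 1, so the series converges in ℤ_11 to 1/(1 − a) = 1/(1 − (-6050)) = 1/6051. Expand this rational in ℤ_11: compute digits iteratively via d_i = x_i mod 11, x_{i+1} = (x_i − d_i)/11. The first 6 digits are (1, 0, 5, 6, 2, 7).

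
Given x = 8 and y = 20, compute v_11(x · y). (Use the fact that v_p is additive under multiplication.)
v_11(160) = 0

v_p(x) = 0 (factor: 8 = 11^0 · 8); v_p(y) = 0 (factor: 20 = 11^0 · 20). Additivity: v_p(xy) = v_p(x) + v_p(y) = 0 + 0 = 0. (Direct check: xy = 160 = 11^0 · (160).)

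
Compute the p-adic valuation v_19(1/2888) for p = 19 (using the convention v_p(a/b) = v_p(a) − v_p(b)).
v_19(1/2888) = -2

Factor powers of 19 from the numerator and denominator of the reduced fraction: 1 = 19^0 · 1 and 2888 = 19^2 · 8. Apply v_p(a/b) = v_p(a) − v_p(b): v_19(1/2888) = 0 − 2 = -2.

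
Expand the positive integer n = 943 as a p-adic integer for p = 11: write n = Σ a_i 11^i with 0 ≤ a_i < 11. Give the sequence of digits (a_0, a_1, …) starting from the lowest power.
(a_0, a_1, …) = (8, 8, 7)

Repeated division by 11 gives the digits low-to-high: 943 = 8 + 8·11^1 + 7·11^2. Digit sequence: (8, 8, 7).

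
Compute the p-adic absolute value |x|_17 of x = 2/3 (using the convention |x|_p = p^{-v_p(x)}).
|2/3|_17 = 1

Step 1 — compute v_17(x) by factoring powers of 17 out of the numerator and denominator: v_17(2/3) = 0. Step 2 — apply |x|_p = p^{-v_p(x)} = 17^{0} = 1.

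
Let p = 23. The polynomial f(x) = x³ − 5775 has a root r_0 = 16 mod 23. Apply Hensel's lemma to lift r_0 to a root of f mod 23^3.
r_2 = 85 (mod 12167)

Hensel: r_{i+1} = r_i − f(r_i)/f′(r_i) mod 23^{i+2}, where f′(x) = 3x². Iterate:
  r_0 = 16 (mod 23)
  r_1 = 85 (mod 529)
  r_2 = 85 (mod 12167)
Final: r = 85 with f(r) ≡ 0 mod 23^3.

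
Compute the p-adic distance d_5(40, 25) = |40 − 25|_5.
d_5(40, 25) = 1/5

Step 1 — x − y = 40 − 25 = 15. Step 2 — v_5(15) = 1 (factor: 15 = (5^1 · 3); the sign does not affect v_p). Step 3 — |x − y|_5 = 5^{-1} = 1/5.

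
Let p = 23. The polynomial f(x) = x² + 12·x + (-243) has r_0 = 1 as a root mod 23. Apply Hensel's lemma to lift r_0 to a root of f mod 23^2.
r_1 = 93 (mod 529)

Hensel: r_{i+1} = r_i − f(r_i)·(f′(r_i))^{-1} mod 23^{i+2}, f′(x) = 2x + 12. Iterate:
  r_0 = 1 (mod 23)
  r_1 = 93 (mod 529)
Final: r = 93 satisfies f(r) ≡ 0 mod 23^2.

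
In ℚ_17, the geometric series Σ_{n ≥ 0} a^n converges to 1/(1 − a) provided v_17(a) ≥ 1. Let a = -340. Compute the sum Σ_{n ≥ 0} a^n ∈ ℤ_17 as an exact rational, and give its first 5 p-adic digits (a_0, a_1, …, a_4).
Σ a^n = 1/(1 − a) = 1/341;  first 5 digits = (1, 14, 7, 13, 2)

v_17(a) = 1 ≥ 1, so the series converges in ℤ_17 to 1/(1 − a) = 1/(1 − (-340)) = 1/341. Expand this rational in ℤ_17: compute digits iteratively via d_i = x_i mod 17, x_{i+1} = (x_i − d_i)/17. The first 5 digits are (1, 14, 7, 13, 2).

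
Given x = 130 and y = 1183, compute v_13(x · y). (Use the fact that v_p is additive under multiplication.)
v_13(153790) = 3

v_p(x) = 1 (factor: 130 = 13^1 · 10); v_p(y) = 2 (factor: 1183 = 13^2 · 7). Additivity: v_p(xy) = v_p(x) + v_p(y) = 1 + 2 = 3. (Direct check: xy = 153790 = 13^3 · (70).)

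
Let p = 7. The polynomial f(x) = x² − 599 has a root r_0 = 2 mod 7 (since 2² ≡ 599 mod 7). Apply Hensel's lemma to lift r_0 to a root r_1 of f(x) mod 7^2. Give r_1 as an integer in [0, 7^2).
r_1 = 16 (mod 49)

Hensel's recurrence: r_{i+1} = r_i − f(r_i)·(f′(r_i))^{-1} mod 7^{i+2}, with f′(x) = 2x. Iterate:
  r_0 = 2 (mod 7)
  r_1 = 16 (mod 49)
Final: r_1 = 16, and one checks f(r_1) ≡ 0 mod 7^2.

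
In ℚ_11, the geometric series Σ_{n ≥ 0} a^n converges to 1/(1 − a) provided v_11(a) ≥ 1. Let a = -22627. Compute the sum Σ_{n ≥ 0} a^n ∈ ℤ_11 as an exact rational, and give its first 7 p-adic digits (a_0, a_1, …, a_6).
Σ a^n = 1/(1 − a) = 1/22628;  first 7 digits = (1, 0, 0, 5, 9, 10, 2)

v_11(a) = 3 ≥ 1, so the series converges in ℤ_11 to 1/(1 − a) = 1/(1 − (-22627)) = 1/22628. Expand this rational in ℤ_11: compute digits iteratively via d_i = x_i mod 11, x_{i+1} = (x_i − d_i)/11. The first 7 digits are (1, 0, 0, 5, 9, 10, 2).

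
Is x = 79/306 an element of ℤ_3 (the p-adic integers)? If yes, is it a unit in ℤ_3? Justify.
x ∉ ℤ_3 (v_3(x) = -2 < 0)

ℤ_3 = {x ∈ ℚ_3 : v_3(x) ≥ 0} and ℤ_3^× = {x ∈ ℤ_3 : v_3(x) = 0}. Here v_3(79/306) = v_3(num) − v_3(den) = -2; compare against these criteria.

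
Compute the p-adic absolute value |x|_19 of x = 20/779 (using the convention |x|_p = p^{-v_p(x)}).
|20/779|_19 = 19

Step 1 — compute v_19(x) by factoring powers of 19 out of the numerator and denominator: v_19(20/779) = -1. Step 2 — apply |x|_p = p^{-v_p(x)} = 19^{1} = 19.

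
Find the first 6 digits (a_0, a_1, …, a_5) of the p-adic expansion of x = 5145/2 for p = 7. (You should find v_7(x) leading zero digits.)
(a_0, …, a_5) = (0, 0, 0, 4, 4, 3)

v_7(5145/2) = 3, so a_0 = ... = a_2 = 0. Factor out: x = 7^3 · u with u = 15/2 a unit in ℤ_7. Expand u iteratively via a_{v+i} = u_i mod 7, u_{i+1} = (u_i − a_{v+i})/7:
  u_0 = 15/2;  a_3 = 4;  u_1 = (u_0 − 4)/7 = 1/2
  u_1 = 1/2;  a_4 = 4;  u_2 = (u_1 − 4)/7 = -1/2
  u_2 = -1/2;  a_5 = 3;  u_3 = (u_2 − 3)/7 = -1/2
Digits: (0, 0, 0, 4, 4, 3).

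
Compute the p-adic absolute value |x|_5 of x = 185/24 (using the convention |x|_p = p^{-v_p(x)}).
|185/24|_5 = 1/5

Step 1 — compute v_5(x) by factoring powers of 5 out of the numerator and denominator: v_5(185/24) = 1. Step 2 — apply |x|_p = p^{-v_p(x)} = 5^{-1} = 1/5.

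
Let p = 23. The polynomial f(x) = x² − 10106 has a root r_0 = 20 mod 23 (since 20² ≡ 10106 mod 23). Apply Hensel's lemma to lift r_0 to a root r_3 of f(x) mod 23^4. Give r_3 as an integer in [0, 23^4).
r_3 = 14096 (mod 279841)

Hensel's recurrence: r_{i+1} = r_i − f(r_i)·(f′(r_i))^{-1} mod 23^{i+2}, with f′(x) = 2x. Iterate:
  r_0 = 20 (mod 23)
  r_1 = 342 (mod 529)
  r_2 = 1929 (mod 12167)
  r_3 = 14096 (mod 279841)
Final: r_3 = 14096, and one checks f(r_3) ≡ 0 mod 23^4.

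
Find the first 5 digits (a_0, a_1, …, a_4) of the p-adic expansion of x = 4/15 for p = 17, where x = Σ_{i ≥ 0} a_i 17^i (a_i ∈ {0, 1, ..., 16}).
(a_0, …, a_4) = (15, 15, 7, 12, 14)

v_17(4/15) = 0 (numerator and denominator both coprime to 17), so x ∈ ℤ_17^×. Compute digits iteratively via a_i = x_i mod 17, x_{i+1} = (x_i − a_i)/17, with x_0 = x:
  x_0 = 4/15;  a_0 = 15;  x_1 = (x_0 − 15)/17 = -13/15
  x_1 = -13/15;  a_1 = 15;  x_2 = (x_1 − 15)/17 = -14/15
  x_2 = -14/15;  a_2 = 7;  x_3 = (x_2 − 7)/17 = -7/15
  x_3 = -7/15;  a_3 = 12;  x_4 = (x_3 − 12)/17 = -11/15
  x_4 = -11/15;  a_4 = 14;  x_5 = (x_4 − 14)/17 = -13/15
Digits: (15, 15, 7, 12, 14).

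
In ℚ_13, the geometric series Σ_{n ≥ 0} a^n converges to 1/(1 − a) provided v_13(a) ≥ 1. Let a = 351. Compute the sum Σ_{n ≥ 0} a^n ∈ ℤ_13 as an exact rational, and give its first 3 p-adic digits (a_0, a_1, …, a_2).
Σ a^n = 1/(1 − a) = -1/350;  first 3 digits = (1, 1, 3)

v_13(a) = 1 ≥ 1, so the series converges in ℤ_13 to 1/(1 − a) = 1/(1 − 351) = -1/350. Expand this rational in ℤ_13: compute digits iteratively via d_i = x_i mod 13, x_{i+1} = (x_i − d_i)/13. The first 3 digits are (1, 1, 3).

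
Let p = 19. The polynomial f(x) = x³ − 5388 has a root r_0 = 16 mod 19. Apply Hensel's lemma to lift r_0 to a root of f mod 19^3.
r_2 = 3246 (mod 6859)

Hensel: r_{i+1} = r_i − f(r_i)/f′(r_i) mod 19^{i+2}, where f′(x) = 3x². Iterate:
  r_0 = 16 (mod 19)
  r_1 = 358 (mod 361)
  r_2 = 3246 (mod 6859)
Final: r = 3246 with f(r) ≡ 0 mod 19^3.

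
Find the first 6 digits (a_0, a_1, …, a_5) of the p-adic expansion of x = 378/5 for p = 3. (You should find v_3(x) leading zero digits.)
(a_0, …, a_5) = (0, 0, 0, 1, 0, 2)

v_3(378/5) = 3, so a_0 = ... = a_2 = 0. Factor out: x = 3^3 · u with u = 14/5 a unit in ℤ_3. Expand u iteratively via a_{v+i} = u_i mod 3, u_{i+1} = (u_i − a_{v+i})/3:
  u_0 = 14/5;  a_3 = 1;  u_1 = (u_0 − 1)/3 = 3/5
  u_1 = 3/5;  a_4 = 0;  u_2 = (u_1 − 0)/3 = 1/5
  u_2 = 1/5;  a_5 = 2;  u_3 = (u_2 − 2)/3 = -3/5
Digits: (0, 0, 0, 1, 0, 2).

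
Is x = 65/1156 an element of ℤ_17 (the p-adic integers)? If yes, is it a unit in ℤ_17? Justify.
x ∉ ℤ_17 (v_17(x) = -2 < 0)

ℤ_17 = {x ∈ ℚ_17 : v_17(x) ≥ 0} and ℤ_17^× = {x ∈ ℤ_17 : v_17(x) = 0}. Here v_17(65/1156) = v_17(num) − v_17(den) = -2; compare against these criteria.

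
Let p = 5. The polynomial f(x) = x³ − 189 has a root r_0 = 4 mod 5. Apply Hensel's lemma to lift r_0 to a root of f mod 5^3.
r_2 = 4 (mod 125)

Hensel: r_{i+1} = r_i − f(r_i)/f′(r_i) mod 5^{i+2}, where f′(x) = 3x². Iterate:
  r_0 = 4 (mod 5)
  r_1 = 4 (mod 25)
  r_2 = 4 (mod 125)
Final: r = 4 with f(r) ≡ 0 mod 5^3.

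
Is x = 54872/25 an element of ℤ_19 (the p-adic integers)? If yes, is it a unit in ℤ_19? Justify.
x ∈ ℤ_19 but not a unit; v_19(x) = 3 > 0

ℤ_19 = {x ∈ ℚ_19 : v_19(x) ≥ 0} and ℤ_19^× = {x ∈ ℤ_19 : v_19(x) = 0}. Here v_19(54872/25) = v_19(num) − v_19(den) = 3; compare against these criteria.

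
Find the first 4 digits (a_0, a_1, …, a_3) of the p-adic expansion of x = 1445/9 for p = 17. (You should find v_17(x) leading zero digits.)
(a_0, …, a_3) = (0, 0, 10, 7)

v_17(1445/9) = 2, so a_0 = ... = a_1 = 0. Factor out: x = 17^2 · u with u = 5/9 a unit in ℤ_17. Expand u iteratively via a_{v+i} = u_i mod 17, u_{i+1} = (u_i − a_{v+i})/17:
  u_0 = 5/9;  a_2 = 10;  u_1 = (u_0 − 10)/17 = -5/9
  u_1 = -5/9;  a_3 = 7;  u_2 = (u_1 − 7)/17 = -4/9
Digits: (0, 0, 10, 7).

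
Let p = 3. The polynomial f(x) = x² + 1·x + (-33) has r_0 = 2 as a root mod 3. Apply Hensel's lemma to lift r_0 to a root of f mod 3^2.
r_1 = 2 (mod 9)

Hensel: r_{i+1} = r_i − f(r_i)·(f′(r_i))^{-1} mod 3^{i+2}, f′(x) = 2x + 1. Iterate:
  r_0 = 2 (mod 3)
  r_1 = 2 (mod 9)
Final: r = 2 satisfies f(r) ≡ 0 mod 3^2.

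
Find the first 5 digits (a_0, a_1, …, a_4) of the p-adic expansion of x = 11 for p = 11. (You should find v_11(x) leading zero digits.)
(a_0, …, a_4) = (0, 1, 0, 0, 0)

v_11(11) = 1, so a_0 = ... = a_0 = 0. Factor out: x = 11^1 · u with u = 1 a unit in ℤ_11. Expand u iteratively via a_{v+i} = u_i mod 11, u_{i+1} = (u_i − a_{v+i})/11:
  u_0 = 1;  a_1 = 1;  u_1 = (u_0 − 1)/11 = 0
  u_1 = 0;  a_2 = 0;  u_2 = (u_1 − 0)/11 = 0
  u_2 = 0;  a_3 = 0;  u_3 = (u_2 − 0)/11 = 0
  u_3 = 0;  a_4 = 0;  u_4 = (u_3 − 0)/11 = 0
Digits: (0, 1, 0, 0, 0).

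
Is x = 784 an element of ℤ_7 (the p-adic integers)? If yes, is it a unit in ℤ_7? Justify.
x ∈ ℤ_7 but not a unit; v_7(x) = 2 > 0

ℤ_7 = {x ∈ ℚ_7 : v_7(x) ≥ 0} and ℤ_7^× = {x ∈ ℤ_7 : v_7(x) = 0}. Here v_7(784) = v_7(num) − v_7(den) = 2; compare against these criteria.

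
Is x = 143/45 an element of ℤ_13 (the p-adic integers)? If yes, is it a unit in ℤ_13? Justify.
x ∈ ℤ_13 but not a unit; v_13(x) = 1 > 0

ℤ_13 = {x ∈ ℚ_13 : v_13(x) ≥ 0} and ℤ_13^× = {x ∈ ℤ_13 : v_13(x) = 0}. Here v_13(143/45) = v_13(num) − v_13(den) = 1; compare against these criteria.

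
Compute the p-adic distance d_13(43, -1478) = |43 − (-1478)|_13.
d_13(43, -1478) = 1/169

Step 1 — x − y = 43 − (-1478) = 1521. Step 2 — v_13(1521) = 2 (factor: 1521 = (13^2 · 9); the sign does not affect v_p). Step 3 — |x − y|_13 = 13^{-2} = 1/169.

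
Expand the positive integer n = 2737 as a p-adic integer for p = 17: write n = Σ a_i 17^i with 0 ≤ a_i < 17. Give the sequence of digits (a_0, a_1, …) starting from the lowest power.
(a_0, a_1, …) = (0, 8, 9)

Repeated division by 17 gives the digits low-to-high: 2737 = 8·17^1 + 9·17^2. Digit sequence: (0, 8, 9).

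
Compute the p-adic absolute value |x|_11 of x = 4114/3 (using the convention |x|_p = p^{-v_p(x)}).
|4114/3|_11 = 1/121

Step 1 — compute v_11(x) by factoring powers of 11 out of the numerator and denominator: v_11(4114/3) = 2. Step 2 — apply |x|_p = p^{-v_p(x)} = 11^{-2} = 1/121.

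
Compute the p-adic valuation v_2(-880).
v_2(-880) = 4

v_2(n) is the largest exponent k such that 2^k divides n. Factor out: -880 = -2^4 · 55. (Sign doesn't affect v_p.) So v_2(-880) = 4.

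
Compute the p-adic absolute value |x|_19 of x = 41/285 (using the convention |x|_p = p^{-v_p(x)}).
|41/285|_19 = 19

Step 1 — compute v_19(x) by factoring powers of 19 out of the numerator and denominator: v_19(41/285) = -1. Step 2 — apply |x|_p = p^{-v_p(x)} = 19^{1} = 19.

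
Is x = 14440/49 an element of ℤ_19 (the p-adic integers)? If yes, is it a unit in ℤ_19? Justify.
x ∈ ℤ_19 but not a unit; v_19(x) = 2 > 0

ℤ_19 = {x ∈ ℚ_19 : v_19(x) ≥ 0} and ℤ_19^× = {x ∈ ℤ_19 : v_19(x) = 0}. Here v_19(14440/49) = v_19(num) − v_19(den) = 2; compare against these criteria.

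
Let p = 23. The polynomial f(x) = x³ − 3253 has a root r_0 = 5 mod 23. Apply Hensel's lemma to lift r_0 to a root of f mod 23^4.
r_3 = 128897 (mod 279841)

Hensel: r_{i+1} = r_i − f(r_i)/f′(r_i) mod 23^{i+2}, where f′(x) = 3x². Iterate:
  r_0 = 5 (mod 23)
  r_1 = 350 (mod 529)
  r_2 = 7227 (mod 12167)
  r_3 = 128897 (mod 279841)
Final: r = 128897 with f(r) ≡ 0 mod 23^4.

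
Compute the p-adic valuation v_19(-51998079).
v_19(-51998079) = 5

v_19(n) is the largest exponent k such that 19^k divides n. Factor out: -51998079 = -19^5 · 21. (Sign doesn't affect v_p.) So v_19(-51998079) = 5.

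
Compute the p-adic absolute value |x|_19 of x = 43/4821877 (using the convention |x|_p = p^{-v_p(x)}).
|43/4821877|_19 = 130321

Step 1 — compute v_19(x) by factoring powers of 19 out of the numerator and denominator: v_19(43/4821877) = -4. Step 2 — apply |x|_p = p^{-v_p(x)} = 19^{4} = 130321.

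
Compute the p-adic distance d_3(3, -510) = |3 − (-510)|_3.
d_3(3, -510) = 1/27

Step 1 — x − y = 3 − (-510) = 513. Step 2 — v_3(513) = 3 (factor: 513 = (3^3 · 19); the sign does not affect v_p). Step 3 — |x − y|_3 = 3^{-3} = 1/27.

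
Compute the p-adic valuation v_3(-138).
v_3(-138) = 1

v_3(n) is the largest exponent k such that 3^k divides n. Factor out: -138 = -3^1 · 46. (Sign doesn't affect v_p.) So v_3(-138) = 1.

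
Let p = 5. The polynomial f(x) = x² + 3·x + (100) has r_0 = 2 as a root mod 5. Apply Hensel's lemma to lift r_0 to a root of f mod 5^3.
r_2 = 72 (mod 125)

Hensel: r_{i+1} = r_i − f(r_i)·(f′(r_i))^{-1} mod 5^{i+2}, f′(x) = 2x + 3. Iterate:
  r_0 = 2 (mod 5)
  r_1 = 22 (mod 25)
  r_2 = 72 (mod 125)
Final: r = 72 satisfies f(r) ≡ 0 mod 5^3.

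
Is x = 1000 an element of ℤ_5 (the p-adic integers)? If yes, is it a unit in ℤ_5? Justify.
x ∈ ℤ_5 but not a unit; v_5(x) = 3 > 0

ℤ_5 = {x ∈ ℚ_5 : v_5(x) ≥ 0} and ℤ_5^× = {x ∈ ℤ_5 : v_5(x) = 0}. Here v_5(1000) = v_5(num) − v_5(den) = 3; compare against these criteria.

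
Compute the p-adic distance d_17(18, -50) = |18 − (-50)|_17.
d_17(18, -50) = 1/17

Step 1 — x − y = 18 − (-50) = 68. Step 2 — v_17(68) = 1 (factor: 68 = (17^1 · 4); the sign does not affect v_p). Step 3 — |x − y|_17 = 17^{-1} = 1/17.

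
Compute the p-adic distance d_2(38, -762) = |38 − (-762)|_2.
d_2(38, -762) = 1/32

Step 1 — x − y = 38 − (-762) = 800. Step 2 — v_2(800) = 5 (factor: 800 = (2^5 · 25); the sign does not affect v_p). Step 3 — |x − y|_2 = 2^{-5} = 1/32.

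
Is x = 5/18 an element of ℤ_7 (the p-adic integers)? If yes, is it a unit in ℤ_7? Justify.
x ∈ ℤ_7^× (unit); v_7(x) = 0

ℤ_7 = {x ∈ ℚ_7 : v_7(x) ≥ 0} and ℤ_7^× = {x ∈ ℤ_7 : v_7(x) = 0}. Here v_7(5/18) = v_7(num) − v_7(den) = 0; compare against these criteria.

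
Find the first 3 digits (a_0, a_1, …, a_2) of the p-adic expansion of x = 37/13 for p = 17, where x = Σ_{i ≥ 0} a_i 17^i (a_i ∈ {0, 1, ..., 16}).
(a_0, …, a_2) = (12, 6, 14)

v_17(37/13) = 0 (numerator and denominator both coprime to 17), so x ∈ ℤ_17^×. Compute digits iteratively via a_i = x_i mod 17, x_{i+1} = (x_i − a_i)/17, with x_0 = x:
  x_0 = 37/13;  a_0 = 12;  x_1 = (x_0 − 12)/17 = -7/13
  x_1 = -7/13;  a_1 = 6;  x_2 = (x_1 − 6)/17 = -5/13
  x_2 = -5/13;  a_2 = 14;  x_3 = (x_2 − 14)/17 = -11/13
Digits: (12, 6, 14).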